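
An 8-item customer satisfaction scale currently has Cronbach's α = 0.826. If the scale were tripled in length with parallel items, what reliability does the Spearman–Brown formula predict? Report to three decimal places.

predicted reliability = 0.934

Length factor m = 3
α' = m·α / (1 + (m−1)·α)
   = 3 × 0.826 / (1 + (3 − 1) × 0.826)
   = 2.4780 / 2.6520 = 0.934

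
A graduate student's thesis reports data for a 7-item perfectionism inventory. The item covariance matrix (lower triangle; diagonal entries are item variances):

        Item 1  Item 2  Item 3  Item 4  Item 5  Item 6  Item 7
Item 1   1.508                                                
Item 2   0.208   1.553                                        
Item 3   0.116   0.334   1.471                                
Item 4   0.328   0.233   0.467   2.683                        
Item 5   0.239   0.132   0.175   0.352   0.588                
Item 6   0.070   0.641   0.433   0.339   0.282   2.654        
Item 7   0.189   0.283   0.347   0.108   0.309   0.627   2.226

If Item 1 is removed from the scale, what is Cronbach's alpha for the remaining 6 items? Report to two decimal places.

Remaining items: Item 2, Item 3, Item 4, Item 5, Item 6, Item 7 (k = 6).
Σσ²ᵢ = 1.553 + 1.471 + 2.683 + 0.588 + 2.654 + 2.226 = 11.175
σ²_T = 11.175 + 2 × 5.062 = 21.299
α (item deleted) = (6/5)·(1 − 11.175/21.299) = 0.57

Cronbach's alpha = 0.57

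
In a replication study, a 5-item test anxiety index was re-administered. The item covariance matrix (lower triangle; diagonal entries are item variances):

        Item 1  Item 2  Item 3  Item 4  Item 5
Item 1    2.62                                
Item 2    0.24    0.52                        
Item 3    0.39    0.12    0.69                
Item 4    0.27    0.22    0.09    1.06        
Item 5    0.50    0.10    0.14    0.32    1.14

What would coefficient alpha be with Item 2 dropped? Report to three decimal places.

Remaining items: Item 1, Item 3, Item 4, Item 5 (k = 4).
sum of item variances = 2.62 + 0.69 + 1.06 + 1.14 = 5.51
Var(T) = 5.51 + 2 × 1.71 = 8.93
α (item deleted) = (4/3)·(1 − 5.51/8.93) = 0.511

α = 0.511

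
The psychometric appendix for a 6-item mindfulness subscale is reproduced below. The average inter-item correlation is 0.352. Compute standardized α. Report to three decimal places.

Standardized α = k·r̄ / (1 + (k−1)·r̄) = 6 × 0.352 / (1 + 5 × 0.352)
  = 2.1120 / 2.7600 = 0.765

α = 0.765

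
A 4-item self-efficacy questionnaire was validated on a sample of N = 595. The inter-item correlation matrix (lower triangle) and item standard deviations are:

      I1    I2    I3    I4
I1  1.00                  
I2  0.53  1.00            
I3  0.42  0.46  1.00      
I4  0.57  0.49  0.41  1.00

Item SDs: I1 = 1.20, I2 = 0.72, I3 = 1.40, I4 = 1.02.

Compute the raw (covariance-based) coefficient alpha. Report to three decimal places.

Σσ²ᵢ = 1.20² + 0.72² + 1.40² + 1.02² = 4.9588
Covariances σ_ij = r_ij · s_i · s_j:
  σ(I1,I2) = 0.53 × 1.20 × 0.72 = 0.4579
  σ(I1,I3) = 0.42 × 1.20 × 1.40 = 0.7056
  σ(I1,I4) = 0.57 × 1.20 × 1.02 = 0.6977
  σ(I2,I3) = 0.46 × 0.72 × 1.40 = 0.4637
  σ(I2,I4) = 0.49 × 0.72 × 1.02 = 0.3599
  σ(I3,I4) = 0.41 × 1.40 × 1.02 = 0.5855
σ²_T = Σσ²ᵢ + 2·Σσ_ij = 4.9588 + 2 × 3.2703 = 11.4994
α = (4/3)·(1 − 4.9588/11.4994) = 0.758

α = 0.758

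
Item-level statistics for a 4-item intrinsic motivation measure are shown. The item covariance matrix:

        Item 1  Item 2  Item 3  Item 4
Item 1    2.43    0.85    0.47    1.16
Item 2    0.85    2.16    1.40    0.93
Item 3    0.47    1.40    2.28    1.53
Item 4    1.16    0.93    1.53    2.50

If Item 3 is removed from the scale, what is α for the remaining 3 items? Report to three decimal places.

α = 0.680

Remaining items: Item 1, Item 2, Item 4 (k = 3).
Σσᵢ² = 2.43 + 2.16 + 2.50 = 7.09
total variance = 7.09 + 2 × 2.94 = 12.97
α (item deleted) = (3/2)·(1 − 7.09/12.97) = 0.680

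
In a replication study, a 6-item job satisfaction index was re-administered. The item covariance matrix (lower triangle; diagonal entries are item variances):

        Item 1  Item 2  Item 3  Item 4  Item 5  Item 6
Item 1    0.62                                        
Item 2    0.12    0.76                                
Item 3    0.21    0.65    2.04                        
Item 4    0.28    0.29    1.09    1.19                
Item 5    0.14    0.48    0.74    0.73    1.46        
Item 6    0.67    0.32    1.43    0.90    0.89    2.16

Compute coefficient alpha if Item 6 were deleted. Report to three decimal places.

coefficient alpha = 0.761

Remaining items: Item 1, Item 2, Item 3, Item 4, Item 5 (k = 5).
Σσᵢ² = 0.62 + 0.76 + 2.04 + 1.19 + 1.46 = 6.07
Var(T) = 6.07 + 2 × 4.73 = 15.53
α (item deleted) = (5/4)·(1 − 6.07/15.53) = 0.761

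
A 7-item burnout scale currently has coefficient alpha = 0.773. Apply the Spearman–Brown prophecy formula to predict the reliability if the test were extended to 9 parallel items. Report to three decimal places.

predicted reliability = 0.814

Length factor m = 9/7 = 1.2857
α' = m·α / (1 + (m−1)·α)
   = 9/7 × 0.773 / (1 + (9/7 − 1) × 0.773)
   = 0.9939 / 1.2209 = 0.814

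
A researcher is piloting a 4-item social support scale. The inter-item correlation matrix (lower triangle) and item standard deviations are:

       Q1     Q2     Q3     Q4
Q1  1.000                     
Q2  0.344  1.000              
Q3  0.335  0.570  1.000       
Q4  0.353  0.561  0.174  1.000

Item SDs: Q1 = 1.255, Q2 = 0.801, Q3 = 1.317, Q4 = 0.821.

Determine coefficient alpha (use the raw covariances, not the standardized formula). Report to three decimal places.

α = 0.682

Σσ²ᵢ = 1.255² + 0.801² + 1.317² + 0.821² = 4.6252
Covariances σ_ij = r_ij · s_i · s_j:
  σ(Q1,Q2) = 0.344 × 1.255 × 0.801 = 0.3458
  σ(Q1,Q3) = 0.335 × 1.255 × 1.317 = 0.5537
  σ(Q1,Q4) = 0.353 × 1.255 × 0.821 = 0.3637
  σ(Q2,Q3) = 0.570 × 0.801 × 1.317 = 0.6013
  σ(Q2,Q4) = 0.561 × 0.801 × 0.821 = 0.3689
  σ(Q3,Q4) = 0.174 × 1.317 × 0.821 = 0.1881
σ²_T = Σσ²ᵢ + 2·Σσ_ij = 4.6252 + 2 × 2.4215 = 9.4682
α = (4/3)·(1 − 4.6252/9.4682) = 0.682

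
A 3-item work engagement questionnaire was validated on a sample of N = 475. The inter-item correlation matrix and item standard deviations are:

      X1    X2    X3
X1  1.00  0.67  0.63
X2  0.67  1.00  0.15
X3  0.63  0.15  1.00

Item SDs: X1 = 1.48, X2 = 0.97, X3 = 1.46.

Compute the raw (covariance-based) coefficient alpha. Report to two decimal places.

coefficient alpha = 0.74

Σσ²ᵢ = 1.48² + 0.97² + 1.46² = 5.2629
Covariances σ_ij = r_ij · s_i · s_j:
  σ(X1,X2) = 0.67 × 1.48 × 0.97 = 0.9619
  σ(X1,X3) = 0.63 × 1.48 × 1.46 = 1.3613
  σ(X2,X3) = 0.15 × 0.97 × 1.46 = 0.2124
σ²_T = Σσ²ᵢ + 2·Σσ_ij = 5.2629 + 2 × 2.5356 = 10.3341
α = (3/2)·(1 − 5.2629/10.3341) = 0.74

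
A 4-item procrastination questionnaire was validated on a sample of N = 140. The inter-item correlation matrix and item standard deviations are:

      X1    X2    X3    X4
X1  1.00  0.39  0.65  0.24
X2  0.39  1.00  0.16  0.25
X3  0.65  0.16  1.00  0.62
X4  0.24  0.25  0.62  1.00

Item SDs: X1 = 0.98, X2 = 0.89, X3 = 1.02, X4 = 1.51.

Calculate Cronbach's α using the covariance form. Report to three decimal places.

Σσ²ᵢ = 0.98² + 0.89² + 1.02² + 1.51² = 5.0730
Covariances σ_ij = r_ij · s_i · s_j:
  σ(X1,X2) = 0.39 × 0.98 × 0.89 = 0.3402
  σ(X1,X3) = 0.65 × 0.98 × 1.02 = 0.6497
  σ(X1,X4) = 0.24 × 0.98 × 1.51 = 0.3552
  σ(X2,X3) = 0.16 × 0.89 × 1.02 = 0.1452
  σ(X2,X4) = 0.25 × 0.89 × 1.51 = 0.3360
  σ(X3,X4) = 0.62 × 1.02 × 1.51 = 0.9549
σ²_T = Σσ²ᵢ + 2·Σσ_ij = 5.0730 + 2 × 2.7812 = 10.6354
α = (4/3)·(1 − 5.0730/10.6354) = 0.697

Cronbach's α = 0.697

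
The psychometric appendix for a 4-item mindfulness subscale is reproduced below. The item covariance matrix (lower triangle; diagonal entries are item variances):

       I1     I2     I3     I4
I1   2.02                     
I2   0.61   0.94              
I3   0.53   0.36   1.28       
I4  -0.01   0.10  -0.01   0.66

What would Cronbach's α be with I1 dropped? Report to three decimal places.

Remaining items: I2, I3, I4 (k = 3).
sum of item variances = 0.94 + 1.28 + 0.66 = 2.88
σ²_total = 2.88 + 2 × 0.45 = 3.78
α (item deleted) = (3/2)·(1 − 2.88/3.78) = 0.357

Cronbach's α = 0.357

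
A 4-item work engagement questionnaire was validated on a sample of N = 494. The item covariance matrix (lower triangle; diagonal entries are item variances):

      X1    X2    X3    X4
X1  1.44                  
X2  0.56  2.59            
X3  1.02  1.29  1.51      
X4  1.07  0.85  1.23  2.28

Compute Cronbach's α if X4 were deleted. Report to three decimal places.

Remaining items: X1, X2, X3 (k = 3).
Σσ²ᵢ = 1.44 + 2.59 + 1.51 = 5.54
σ²_T = 5.54 + 2 × 2.87 = 11.28
α (item deleted) = (3/2)·(1 − 5.54/11.28) = 0.763

Cronbach's α = 0.763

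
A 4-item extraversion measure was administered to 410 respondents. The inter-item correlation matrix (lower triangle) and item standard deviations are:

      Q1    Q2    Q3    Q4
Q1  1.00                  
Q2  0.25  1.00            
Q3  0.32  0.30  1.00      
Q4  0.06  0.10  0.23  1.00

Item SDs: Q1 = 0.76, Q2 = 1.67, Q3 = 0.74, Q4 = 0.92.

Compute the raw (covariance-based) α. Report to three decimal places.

Σσ²ᵢ = 0.76² + 1.67² + 0.74² + 0.92² = 4.7605
Covariances σ_ij = r_ij · s_i · s_j:
  σ(Q1,Q2) = 0.25 × 0.76 × 1.67 = 0.3173
  σ(Q1,Q3) = 0.32 × 0.76 × 0.74 = 0.1800
  σ(Q1,Q4) = 0.06 × 0.76 × 0.92 = 0.0420
  σ(Q2,Q3) = 0.30 × 1.67 × 0.74 = 0.3707
  σ(Q2,Q4) = 0.10 × 1.67 × 0.92 = 0.1536
  σ(Q3,Q4) = 0.23 × 0.74 × 0.92 = 0.1566
σ²_T = Σσ²ᵢ + 2·Σσ_ij = 4.7605 + 2 × 1.2202 = 7.2009
α = (4/3)·(1 − 4.7605/7.2009) = 0.452

α = 0.452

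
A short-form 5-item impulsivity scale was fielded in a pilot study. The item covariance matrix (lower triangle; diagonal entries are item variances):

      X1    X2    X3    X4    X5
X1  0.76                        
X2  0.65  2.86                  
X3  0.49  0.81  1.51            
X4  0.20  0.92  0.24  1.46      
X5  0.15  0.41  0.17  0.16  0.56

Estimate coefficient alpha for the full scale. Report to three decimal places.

α = 0.675

ΣVar(i) = 0.76 + 2.86 + 1.51 + 1.46 + 0.56 = 7.15
Σ_{i<j} σ_ij = 4.20
σ²_total = 7.15 + 2 × 4.20 = 15.55
α = (k/(k−1))·(1 − ΣVar(i)/σ²_total) = (5/4)·(1 − 7.15/15.55) = 0.675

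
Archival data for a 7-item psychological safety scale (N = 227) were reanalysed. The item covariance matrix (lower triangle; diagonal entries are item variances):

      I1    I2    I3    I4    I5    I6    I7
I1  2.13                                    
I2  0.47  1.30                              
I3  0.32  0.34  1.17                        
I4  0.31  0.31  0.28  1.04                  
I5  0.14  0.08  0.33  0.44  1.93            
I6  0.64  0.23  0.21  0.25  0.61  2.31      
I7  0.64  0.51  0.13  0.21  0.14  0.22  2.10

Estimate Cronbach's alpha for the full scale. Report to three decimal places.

ΣVar(i) = 2.13 + 1.30 + 1.17 + 1.04 + 1.93 + 2.31 + 2.10 = 11.98
Sum of the distinct covariances = 6.81
total variance = 11.98 + 2 × 6.81 = 25.60
α = (k/(k−1))·(1 − ΣVar(i)/total variance) = (7/6)·(1 − 11.98/25.60) = 0.621

α = 0.621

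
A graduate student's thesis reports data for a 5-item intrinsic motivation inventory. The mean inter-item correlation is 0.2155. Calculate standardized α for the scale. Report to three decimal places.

Standardized α = k·r̄ / (1 + (k−1)·r̄) = 5 × 0.2155 / (1 + 4 × 0.2155)
  = 1.0775 / 1.8620 = 0.579

standardized α = 0.579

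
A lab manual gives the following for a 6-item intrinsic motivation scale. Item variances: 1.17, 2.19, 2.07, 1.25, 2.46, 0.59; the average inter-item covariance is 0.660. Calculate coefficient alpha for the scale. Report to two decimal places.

ΣVar(i) = 1.17 + 2.19 + 2.07 + 1.25 + 2.46 + 0.59 = 9.73
Sum of the 15 distinct covariances = 15 × 0.660 = 9.900
Var(T) = ΣVar(i) + 2·Σcov = 9.73 + 2 × 9.900 = 29.530
α = (6/5)·(1 − 9.73/29.530) = 0.80

coefficient alpha = 0.80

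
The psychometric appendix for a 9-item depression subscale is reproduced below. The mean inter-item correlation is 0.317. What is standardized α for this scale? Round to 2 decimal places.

α = 0.81

Standardized α = k·r̄ / (1 + (k−1)·r̄) = 9 × 0.317 / (1 + 8 × 0.317)
  = 2.8530 / 3.5360 = 0.81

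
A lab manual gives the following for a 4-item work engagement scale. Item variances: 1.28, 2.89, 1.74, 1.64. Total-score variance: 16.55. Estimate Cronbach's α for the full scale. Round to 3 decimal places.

Σσᵢ² = 1.28 + 2.89 + 1.74 + 1.64 = 7.55
α = (k/(k−1))·(1 − Σσᵢ²/σ²_total) = (4/3)·(1 − 7.55/16.55) = 0.725

Cronbach's α = 0.725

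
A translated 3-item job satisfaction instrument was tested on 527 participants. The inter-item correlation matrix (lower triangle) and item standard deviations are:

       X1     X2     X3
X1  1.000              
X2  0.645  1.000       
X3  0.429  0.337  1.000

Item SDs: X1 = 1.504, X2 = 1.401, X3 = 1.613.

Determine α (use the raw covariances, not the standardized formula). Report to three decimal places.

Σσ²ᵢ = 1.504² + 1.401² + 1.613² = 6.8266
Covariances σ_ij = r_ij · s_i · s_j:
  σ(X1,X2) = 0.645 × 1.504 × 1.401 = 1.3591
  σ(X1,X3) = 0.429 × 1.504 × 1.613 = 1.0407
  σ(X2,X3) = 0.337 × 1.401 × 1.613 = 0.7616
σ²_T = Σσ²ᵢ + 2·Σσ_ij = 6.8266 + 2 × 3.1614 = 13.1494
α = (3/2)·(1 − 6.8266/13.1494) = 0.721

α = 0.721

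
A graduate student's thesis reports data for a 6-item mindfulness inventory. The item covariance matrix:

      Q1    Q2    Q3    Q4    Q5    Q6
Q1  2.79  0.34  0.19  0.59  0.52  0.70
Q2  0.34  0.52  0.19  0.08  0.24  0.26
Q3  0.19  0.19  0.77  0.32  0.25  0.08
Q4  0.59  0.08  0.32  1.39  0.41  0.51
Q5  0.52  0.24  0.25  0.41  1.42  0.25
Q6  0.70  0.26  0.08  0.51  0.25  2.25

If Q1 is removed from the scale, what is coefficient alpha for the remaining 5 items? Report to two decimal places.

α = 0.56

Remaining items: Q2, Q3, Q4, Q5, Q6 (k = 5).
Σσᵢ² = 0.52 + 0.77 + 1.39 + 1.42 + 2.25 = 6.35
σ²_T = 6.35 + 2 × 2.59 = 11.53
α (item deleted) = (5/4)·(1 − 6.35/11.53) = 0.56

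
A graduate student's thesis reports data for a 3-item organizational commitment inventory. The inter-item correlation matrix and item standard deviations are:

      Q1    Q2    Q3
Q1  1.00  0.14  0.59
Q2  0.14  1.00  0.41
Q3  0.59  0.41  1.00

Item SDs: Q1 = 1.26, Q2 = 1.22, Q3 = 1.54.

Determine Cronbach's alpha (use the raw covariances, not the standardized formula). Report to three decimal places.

Cronbach's alpha = 0.658

Σσ²ᵢ = 1.26² + 1.22² + 1.54² = 5.4476
Covariances σ_ij = r_ij · s_i · s_j:
  σ(Q1,Q2) = 0.14 × 1.26 × 1.22 = 0.2152
  σ(Q1,Q3) = 0.59 × 1.26 × 1.54 = 1.1448
  σ(Q2,Q3) = 0.41 × 1.22 × 1.54 = 0.7703
σ²_T = Σσ²ᵢ + 2·Σσ_ij = 5.4476 + 2 × 2.1303 = 9.7082
α = (3/2)·(1 − 5.4476/9.7082) = 0.658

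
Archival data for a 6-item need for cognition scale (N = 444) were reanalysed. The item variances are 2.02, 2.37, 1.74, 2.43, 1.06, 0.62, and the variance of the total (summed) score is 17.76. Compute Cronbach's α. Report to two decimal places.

α = 0.51

Σσᵢ² = 2.02 + 2.37 + 1.74 + 2.43 + 1.06 + 0.62 = 10.24
α = (k/(k−1))·(1 − Σσᵢ²/σ²_T) = (6/5)·(1 − 10.24/17.76) = 0.51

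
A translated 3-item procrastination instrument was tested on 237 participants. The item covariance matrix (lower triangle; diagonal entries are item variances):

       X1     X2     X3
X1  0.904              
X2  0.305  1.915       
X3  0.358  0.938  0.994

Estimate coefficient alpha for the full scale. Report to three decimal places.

sum of item variances = 0.904 + 1.915 + 0.994 = 3.813
Σ_{i<j} σ_ij = 1.601
Var(T) = 3.813 + 2 × 1.601 = 7.015
α = (k/(k−1))·(1 − sum of item variances/Var(T)) = (3/2)·(1 − 3.813/7.015) = 0.685

α = 0.685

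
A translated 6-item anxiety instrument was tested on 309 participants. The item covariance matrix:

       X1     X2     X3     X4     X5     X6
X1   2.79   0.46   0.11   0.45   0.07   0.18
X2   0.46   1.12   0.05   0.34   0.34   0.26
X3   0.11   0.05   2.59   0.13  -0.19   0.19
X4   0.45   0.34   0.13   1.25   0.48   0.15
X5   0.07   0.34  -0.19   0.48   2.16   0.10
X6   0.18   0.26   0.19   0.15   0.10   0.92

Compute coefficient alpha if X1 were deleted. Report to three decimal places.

Remaining items: X2, X3, X4, X5, X6 (k = 5).
Σσᵢ² = 1.12 + 2.59 + 1.25 + 2.16 + 0.92 = 8.04
Var(T) = 8.04 + 2 × 1.85 = 11.74
α (item deleted) = (5/4)·(1 − 8.04/11.74) = 0.394

α = 0.394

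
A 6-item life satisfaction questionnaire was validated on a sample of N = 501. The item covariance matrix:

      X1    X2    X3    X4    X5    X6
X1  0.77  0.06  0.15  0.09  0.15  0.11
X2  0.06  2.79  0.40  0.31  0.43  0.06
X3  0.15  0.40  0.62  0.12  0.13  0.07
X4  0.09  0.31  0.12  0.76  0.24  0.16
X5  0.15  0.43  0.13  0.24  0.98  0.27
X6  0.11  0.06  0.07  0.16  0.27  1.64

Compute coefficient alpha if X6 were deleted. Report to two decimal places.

Remaining items: X1, X2, X3, X4, X5 (k = 5).
Σσᵢ² = 0.77 + 2.79 + 0.62 + 0.76 + 0.98 = 5.92
total variance = 5.92 + 2 × 2.08 = 10.08
α (item deleted) = (5/4)·(1 − 5.92/10.08) = 0.52

α = 0.52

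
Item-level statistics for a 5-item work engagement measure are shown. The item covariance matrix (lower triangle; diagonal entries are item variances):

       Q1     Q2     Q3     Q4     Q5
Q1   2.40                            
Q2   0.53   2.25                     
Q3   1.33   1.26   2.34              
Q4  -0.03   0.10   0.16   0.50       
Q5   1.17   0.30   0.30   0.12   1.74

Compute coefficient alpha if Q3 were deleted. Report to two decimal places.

α = 0.52

Remaining items: Q1, Q2, Q4, Q5 (k = 4).
ΣVar(i) = 2.40 + 2.25 + 0.50 + 1.74 = 6.89
total variance = 6.89 + 2 × 2.19 = 11.27
α (item deleted) = (4/3)·(1 − 6.89/11.27) = 0.52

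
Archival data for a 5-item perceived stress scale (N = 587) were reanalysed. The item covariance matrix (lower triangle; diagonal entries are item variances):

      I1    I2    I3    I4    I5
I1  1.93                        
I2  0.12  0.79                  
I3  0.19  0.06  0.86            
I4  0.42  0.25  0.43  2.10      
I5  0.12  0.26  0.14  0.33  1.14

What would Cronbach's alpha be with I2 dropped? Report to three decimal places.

α = 0.468

Remaining items: I1, I3, I4, I5 (k = 4).
sum of item variances = 1.93 + 0.86 + 2.10 + 1.14 = 6.03
σ²_total = 6.03 + 2 × 1.63 = 9.29
α (item deleted) = (4/3)·(1 − 6.03/9.29) = 0.468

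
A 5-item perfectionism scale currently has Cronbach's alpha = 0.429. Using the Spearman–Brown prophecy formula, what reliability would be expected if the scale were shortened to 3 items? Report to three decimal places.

predicted reliability = 0.311

Length factor m = 3/5 = 0.6000
α' = m·α / (1 − (1−m)·α)
   = 3/5 × 0.429 / (1 − (1 − 3/5) × 0.429)
   = 0.2574 / 0.8284 = 0.311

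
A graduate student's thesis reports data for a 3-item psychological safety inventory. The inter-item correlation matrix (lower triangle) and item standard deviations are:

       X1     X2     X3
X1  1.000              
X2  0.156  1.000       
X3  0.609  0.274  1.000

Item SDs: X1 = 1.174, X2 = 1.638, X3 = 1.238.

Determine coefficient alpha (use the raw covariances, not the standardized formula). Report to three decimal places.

α = 0.575

Σσ²ᵢ = 1.174² + 1.638² + 1.238² = 5.5940
Covariances σ_ij = r_ij · s_i · s_j:
  σ(X1,X2) = 0.156 × 1.174 × 1.638 = 0.3000
  σ(X1,X3) = 0.609 × 1.174 × 1.238 = 0.8851
  σ(X2,X3) = 0.274 × 1.638 × 1.238 = 0.5556
σ²_T = Σσ²ᵢ + 2·Σσ_ij = 5.5940 + 2 × 1.7407 = 9.0754
α = (3/2)·(1 − 5.5940/9.0754) = 0.575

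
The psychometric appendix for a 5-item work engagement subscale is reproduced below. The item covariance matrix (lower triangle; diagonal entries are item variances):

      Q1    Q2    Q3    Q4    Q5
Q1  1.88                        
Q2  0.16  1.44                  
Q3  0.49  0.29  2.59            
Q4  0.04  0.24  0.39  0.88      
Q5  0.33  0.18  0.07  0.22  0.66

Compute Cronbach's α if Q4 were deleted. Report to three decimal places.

Cronbach's α = 0.422

Remaining items: Q1, Q2, Q3, Q5 (k = 4).
sum of item variances = 1.88 + 1.44 + 2.59 + 0.66 = 6.57
total variance = 6.57 + 2 × 1.52 = 9.61
α (item deleted) = (4/3)·(1 − 6.57/9.61) = 0.422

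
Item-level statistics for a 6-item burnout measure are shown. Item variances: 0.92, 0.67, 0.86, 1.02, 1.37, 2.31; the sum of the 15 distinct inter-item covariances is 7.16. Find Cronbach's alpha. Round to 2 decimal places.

Cronbach's alpha = 0.80

Σσᵢ² = 0.92 + 0.67 + 0.86 + 1.02 + 1.37 + 2.31 = 7.15
Sum of distinct covariances = 7.16
σ²_total = Σσᵢ² + 2·Σcov = 7.15 + 2 × 7.16 = 21.47
α = (6/5)·(1 − 7.15/21.47) = 0.80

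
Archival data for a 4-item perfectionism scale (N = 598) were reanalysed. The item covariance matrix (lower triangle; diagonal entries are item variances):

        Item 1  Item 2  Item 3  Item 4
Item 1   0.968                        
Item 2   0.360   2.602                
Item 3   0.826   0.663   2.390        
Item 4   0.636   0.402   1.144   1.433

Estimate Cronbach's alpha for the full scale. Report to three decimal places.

α = 0.696

sum of item variances = 0.968 + 2.602 + 2.390 + 1.433 = 7.393
Sum of the distinct covariances = 4.031
total variance = 7.393 + 2 × 4.031 = 15.455
α = (k/(k−1))·(1 − sum of item variances/total variance) = (4/3)·(1 − 7.393/15.455) = 0.696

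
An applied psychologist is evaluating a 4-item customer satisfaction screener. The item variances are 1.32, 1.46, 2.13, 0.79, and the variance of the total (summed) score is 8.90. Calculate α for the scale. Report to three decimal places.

α = 0.479

Σσᵢ² = 1.32 + 1.46 + 2.13 + 0.79 = 5.70
α = (k/(k−1))·(1 − Σσᵢ²/total variance) = (4/3)·(1 − 5.70/8.90) = 0.479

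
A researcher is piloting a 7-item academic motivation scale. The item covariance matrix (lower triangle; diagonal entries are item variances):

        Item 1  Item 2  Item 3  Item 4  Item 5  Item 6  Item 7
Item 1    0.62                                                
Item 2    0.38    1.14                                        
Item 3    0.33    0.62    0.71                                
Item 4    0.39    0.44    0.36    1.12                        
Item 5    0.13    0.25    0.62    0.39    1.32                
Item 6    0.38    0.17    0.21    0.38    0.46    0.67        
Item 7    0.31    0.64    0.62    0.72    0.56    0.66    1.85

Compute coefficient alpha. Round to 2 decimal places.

α = 0.83

sum of item variances = 0.62 + 1.14 + 0.71 + 1.12 + 1.32 + 0.67 + 1.85 = 7.43
Sum of the distinct covariances = 9.02
Var(T) = 7.43 + 2 × 9.02 = 25.47
α = (k/(k−1))·(1 − sum of item variances/Var(T)) = (7/6)·(1 − 7.43/25.47) = 0.83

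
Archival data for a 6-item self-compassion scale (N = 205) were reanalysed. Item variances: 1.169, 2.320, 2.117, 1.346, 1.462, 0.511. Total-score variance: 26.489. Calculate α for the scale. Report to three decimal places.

α = 0.796

Σσᵢ² = 1.169 + 2.320 + 2.117 + 1.346 + 1.462 + 0.511 = 8.925
α = (k/(k−1))·(1 − Σσᵢ²/σ²_T) = (6/5)·(1 − 8.925/26.489) = 0.796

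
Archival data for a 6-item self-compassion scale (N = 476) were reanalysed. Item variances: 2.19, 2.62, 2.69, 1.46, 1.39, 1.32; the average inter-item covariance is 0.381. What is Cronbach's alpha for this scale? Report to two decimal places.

Σσ²ᵢ = 2.19 + 2.62 + 2.69 + 1.46 + 1.39 + 1.32 = 11.67
Sum of the 15 distinct covariances = 15 × 0.381 = 5.715
total variance = Σσ²ᵢ + 2·Σcov = 11.67 + 2 × 5.715 = 23.100
α = (6/5)·(1 − 11.67/23.100) = 0.59

α = 0.59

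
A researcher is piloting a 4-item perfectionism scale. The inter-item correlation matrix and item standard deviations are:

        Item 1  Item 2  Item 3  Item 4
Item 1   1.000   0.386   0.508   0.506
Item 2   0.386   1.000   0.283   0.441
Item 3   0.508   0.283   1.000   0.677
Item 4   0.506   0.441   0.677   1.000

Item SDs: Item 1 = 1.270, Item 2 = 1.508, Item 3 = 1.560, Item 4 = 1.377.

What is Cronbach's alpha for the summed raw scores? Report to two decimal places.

Σσ²ᵢ = 1.270² + 1.508² + 1.560² + 1.377² = 8.2167
Covariances σ_ij = r_ij · s_i · s_j:
  σ(Item 1,Item 2) = 0.386 × 1.270 × 1.508 = 0.7393
  σ(Item 1,Item 3) = 0.508 × 1.270 × 1.560 = 1.0064
  σ(Item 1,Item 4) = 0.506 × 1.270 × 1.377 = 0.8849
  σ(Item 2,Item 3) = 0.283 × 1.508 × 1.560 = 0.6658
  σ(Item 2,Item 4) = 0.441 × 1.508 × 1.377 = 0.9157
  σ(Item 3,Item 4) = 0.677 × 1.560 × 1.377 = 1.4543
σ²_T = Σσ²ᵢ + 2·Σσ_ij = 8.2167 + 2 × 5.6664 = 19.5495
α = (4/3)·(1 − 8.2167/19.5495) = 0.77

α = 0.77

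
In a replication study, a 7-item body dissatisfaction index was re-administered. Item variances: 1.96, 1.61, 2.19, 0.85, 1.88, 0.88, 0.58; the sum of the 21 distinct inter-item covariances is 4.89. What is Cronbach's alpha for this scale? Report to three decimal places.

ΣVar(i) = 1.96 + 1.61 + 2.19 + 0.85 + 1.88 + 0.88 + 0.58 = 9.95
Sum of distinct covariances = 4.89
σ²_T = ΣVar(i) + 2·Σcov = 9.95 + 2 × 4.89 = 19.73
α = (7/6)·(1 − 9.95/19.73) = 0.578

Cronbach's alpha = 0.578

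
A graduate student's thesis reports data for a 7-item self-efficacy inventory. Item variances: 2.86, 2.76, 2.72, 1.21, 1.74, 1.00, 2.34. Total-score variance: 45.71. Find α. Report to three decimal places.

α = 0.793

ΣVar(i) = 2.86 + 2.76 + 2.72 + 1.21 + 1.74 + 1.00 + 2.34 = 14.63
α = (k/(k−1))·(1 − ΣVar(i)/Var(T)) = (7/6)·(1 − 14.63/45.71) = 0.793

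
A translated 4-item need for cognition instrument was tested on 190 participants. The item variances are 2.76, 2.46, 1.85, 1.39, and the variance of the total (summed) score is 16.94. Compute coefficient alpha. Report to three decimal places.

Σσᵢ² = 2.76 + 2.46 + 1.85 + 1.39 = 8.46
α = (k/(k−1))·(1 − Σσᵢ²/Var(T)) = (4/3)·(1 − 8.46/16.94) = 0.667

coefficient alpha = 0.667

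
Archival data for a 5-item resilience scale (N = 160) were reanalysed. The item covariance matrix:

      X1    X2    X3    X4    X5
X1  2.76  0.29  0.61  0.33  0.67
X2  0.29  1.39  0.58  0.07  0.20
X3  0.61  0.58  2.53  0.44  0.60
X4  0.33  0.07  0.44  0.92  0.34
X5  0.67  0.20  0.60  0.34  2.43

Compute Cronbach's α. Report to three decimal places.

Cronbach's α = 0.565

Σσ²ᵢ = 2.76 + 1.39 + 2.53 + 0.92 + 2.43 = 10.03
Sum of the distinct covariances = 4.13
σ²_total = 10.03 + 2 × 4.13 = 18.29
α = (k/(k−1))·(1 − Σσ²ᵢ/σ²_total) = (5/4)·(1 − 10.03/18.29) = 0.565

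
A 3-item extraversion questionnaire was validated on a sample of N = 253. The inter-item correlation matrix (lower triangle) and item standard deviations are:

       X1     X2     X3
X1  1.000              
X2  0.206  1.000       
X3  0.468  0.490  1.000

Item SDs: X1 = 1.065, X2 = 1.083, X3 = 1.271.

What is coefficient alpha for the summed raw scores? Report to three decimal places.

α = 0.661

Σσ²ᵢ = 1.065² + 1.083² + 1.271² = 3.9226
Covariances σ_ij = r_ij · s_i · s_j:
  σ(X1,X2) = 0.206 × 1.065 × 1.083 = 0.2376
  σ(X1,X3) = 0.468 × 1.065 × 1.271 = 0.6335
  σ(X2,X3) = 0.490 × 1.083 × 1.271 = 0.6745
σ²_T = Σσ²ᵢ + 2·Σσ_ij = 3.9226 + 2 × 1.5456 = 7.0138
α = (3/2)·(1 − 3.9226/7.0138) = 0.661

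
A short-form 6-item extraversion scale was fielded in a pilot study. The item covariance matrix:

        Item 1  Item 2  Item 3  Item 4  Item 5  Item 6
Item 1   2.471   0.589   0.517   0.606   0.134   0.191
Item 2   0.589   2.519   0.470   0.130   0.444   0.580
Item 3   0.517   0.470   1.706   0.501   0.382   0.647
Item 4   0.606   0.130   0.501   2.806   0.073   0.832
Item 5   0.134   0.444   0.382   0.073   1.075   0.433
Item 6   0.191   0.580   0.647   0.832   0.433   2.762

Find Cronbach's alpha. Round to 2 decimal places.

Cronbach's alpha = 0.59

Σσᵢ² = 2.471 + 2.519 + 1.706 + 2.806 + 1.075 + 2.762 = 13.339
Sum of the distinct covariances = 6.529
total variance = 13.339 + 2 × 6.529 = 26.397
α = (k/(k−1))·(1 − Σσᵢ²/total variance) = (6/5)·(1 − 13.339/26.397) = 0.59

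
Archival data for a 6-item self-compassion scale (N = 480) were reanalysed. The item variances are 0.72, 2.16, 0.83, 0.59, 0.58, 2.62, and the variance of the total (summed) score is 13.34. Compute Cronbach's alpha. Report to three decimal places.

Cronbach's alpha = 0.525

Σσᵢ² = 0.72 + 2.16 + 0.83 + 0.59 + 0.58 + 2.62 = 7.50
α = (k/(k−1))·(1 − Σσᵢ²/σ²_T) = (6/5)·(1 − 7.50/13.34) = 0.525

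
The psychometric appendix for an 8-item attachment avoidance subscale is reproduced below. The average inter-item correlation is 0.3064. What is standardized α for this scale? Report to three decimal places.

Standardized α = k·r̄ / (1 + (k−1)·r̄) = 8 × 0.3064 / (1 + 7 × 0.3064)
  = 2.4512 / 3.1448 = 0.779

standardized α = 0.779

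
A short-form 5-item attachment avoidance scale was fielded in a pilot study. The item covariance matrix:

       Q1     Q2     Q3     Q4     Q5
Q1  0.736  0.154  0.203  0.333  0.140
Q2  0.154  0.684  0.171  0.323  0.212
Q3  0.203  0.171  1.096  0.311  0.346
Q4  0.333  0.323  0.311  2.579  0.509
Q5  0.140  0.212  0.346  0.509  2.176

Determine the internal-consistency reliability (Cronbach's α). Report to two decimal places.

α = 0.53

Σσ²ᵢ = 0.736 + 0.684 + 1.096 + 2.579 + 2.176 = 7.271
Sum of off-diagonal covariances = 2.702
σ²_total = 7.271 + 2 × 2.702 = 12.675
α = (k/(k−1))·(1 − Σσ²ᵢ/σ²_total) = (5/4)·(1 − 7.271/12.675) = 0.53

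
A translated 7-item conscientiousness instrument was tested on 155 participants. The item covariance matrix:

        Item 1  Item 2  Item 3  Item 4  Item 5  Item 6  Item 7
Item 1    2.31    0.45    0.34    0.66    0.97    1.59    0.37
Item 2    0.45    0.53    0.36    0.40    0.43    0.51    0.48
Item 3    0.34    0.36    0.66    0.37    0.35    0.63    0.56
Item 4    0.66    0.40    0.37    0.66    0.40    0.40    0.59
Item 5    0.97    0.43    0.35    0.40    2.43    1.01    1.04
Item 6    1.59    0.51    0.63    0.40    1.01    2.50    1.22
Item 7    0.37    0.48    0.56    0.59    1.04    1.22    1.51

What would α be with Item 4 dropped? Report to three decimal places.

α = 0.810

Remaining items: Item 1, Item 2, Item 3, Item 5, Item 6, Item 7 (k = 6).
sum of item variances = 2.31 + 0.53 + 0.66 + 2.43 + 2.50 + 1.51 = 9.94
Var(T) = 9.94 + 2 × 10.31 = 30.56
α (item deleted) = (6/5)·(1 − 9.94/30.56) = 0.810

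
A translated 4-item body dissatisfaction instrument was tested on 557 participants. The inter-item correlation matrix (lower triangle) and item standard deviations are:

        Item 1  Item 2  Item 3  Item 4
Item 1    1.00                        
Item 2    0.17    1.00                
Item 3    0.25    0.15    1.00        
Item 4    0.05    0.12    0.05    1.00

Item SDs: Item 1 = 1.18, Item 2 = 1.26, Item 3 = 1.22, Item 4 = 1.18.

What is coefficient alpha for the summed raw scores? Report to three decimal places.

Σσ²ᵢ = 1.18² + 1.26² + 1.22² + 1.18² = 5.8608
Covariances σ_ij = r_ij · s_i · s_j:
  σ(Item 1,Item 2) = 0.17 × 1.18 × 1.26 = 0.2528
  σ(Item 1,Item 3) = 0.25 × 1.18 × 1.22 = 0.3599
  σ(Item 1,Item 4) = 0.05 × 1.18 × 1.18 = 0.0696
  σ(Item 2,Item 3) = 0.15 × 1.26 × 1.22 = 0.2306
  σ(Item 2,Item 4) = 0.12 × 1.26 × 1.18 = 0.1784
  σ(Item 3,Item 4) = 0.05 × 1.22 × 1.18 = 0.0720
σ²_T = Σσ²ᵢ + 2·Σσ_ij = 5.8608 + 2 × 1.1633 = 8.1874
α = (4/3)·(1 − 5.8608/8.1874) = 0.379

coefficient alpha = 0.379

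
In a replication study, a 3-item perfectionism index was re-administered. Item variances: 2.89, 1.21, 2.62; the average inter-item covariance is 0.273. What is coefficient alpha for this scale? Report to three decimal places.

Σσᵢ² = 2.89 + 1.21 + 2.62 = 6.72
Sum of the 3 distinct covariances = 3 × 0.273 = 0.819
σ²_total = Σσᵢ² + 2·Σcov = 6.72 + 2 × 0.819 = 8.358
α = (3/2)·(1 − 6.72/8.358) = 0.294

α = 0.294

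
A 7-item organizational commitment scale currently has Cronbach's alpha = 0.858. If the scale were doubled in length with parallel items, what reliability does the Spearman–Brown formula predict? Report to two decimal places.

Length factor m = 2
α' = m·α / (1 + (m−1)·α)
   = 2 × 0.858 / (1 + (2 − 1) × 0.858)
   = 1.7160 / 1.8580 = 0.92

predicted reliability = 0.92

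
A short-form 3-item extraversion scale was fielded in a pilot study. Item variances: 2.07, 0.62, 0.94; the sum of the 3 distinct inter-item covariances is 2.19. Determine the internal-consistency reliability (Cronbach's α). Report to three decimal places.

ΣVar(i) = 2.07 + 0.62 + 0.94 = 3.63
Sum of distinct covariances = 2.19
σ²_total = ΣVar(i) + 2·Σcov = 3.63 + 2 × 2.19 = 8.01
α = (3/2)·(1 − 3.63/8.01) = 0.820

α = 0.820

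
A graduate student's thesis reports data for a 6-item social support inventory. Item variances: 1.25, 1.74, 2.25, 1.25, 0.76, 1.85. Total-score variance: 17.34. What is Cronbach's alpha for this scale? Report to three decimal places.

Σσ²ᵢ = 1.25 + 1.74 + 2.25 + 1.25 + 0.76 + 1.85 = 9.10
α = (k/(k−1))·(1 − Σσ²ᵢ/Var(T)) = (6/5)·(1 − 9.10/17.34) = 0.570

α = 0.570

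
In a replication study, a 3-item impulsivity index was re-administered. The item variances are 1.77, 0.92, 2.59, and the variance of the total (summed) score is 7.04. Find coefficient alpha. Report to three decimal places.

ΣVar(i) = 1.77 + 0.92 + 2.59 = 5.28
α = (k/(k−1))·(1 − ΣVar(i)/σ²_total) = (3/2)·(1 − 5.28/7.04) = 0.375

α = 0.375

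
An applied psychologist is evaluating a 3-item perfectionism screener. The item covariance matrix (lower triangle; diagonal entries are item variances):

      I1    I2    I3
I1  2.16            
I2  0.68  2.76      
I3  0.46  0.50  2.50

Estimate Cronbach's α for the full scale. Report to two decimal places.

Cronbach's α = 0.46

Σσᵢ² = 2.16 + 2.76 + 2.50 = 7.42
Σ_{i<j} σ_ij = 1.64
σ²_T = 7.42 + 2 × 1.64 = 10.70
α = (k/(k−1))·(1 − Σσᵢ²/σ²_T) = (3/2)·(1 − 7.42/10.70) = 0.46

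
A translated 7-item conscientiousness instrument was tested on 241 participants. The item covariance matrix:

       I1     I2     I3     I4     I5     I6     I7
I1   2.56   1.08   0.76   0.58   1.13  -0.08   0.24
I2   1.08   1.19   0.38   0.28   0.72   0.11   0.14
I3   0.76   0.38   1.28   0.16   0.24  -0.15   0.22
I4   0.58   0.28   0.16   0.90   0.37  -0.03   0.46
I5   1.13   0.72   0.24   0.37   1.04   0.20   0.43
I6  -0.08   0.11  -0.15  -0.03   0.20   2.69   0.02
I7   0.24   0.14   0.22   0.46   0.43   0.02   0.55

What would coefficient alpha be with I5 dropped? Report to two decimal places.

α = 0.57

Remaining items: I1, I2, I3, I4, I6, I7 (k = 6).
sum of item variances = 2.56 + 1.19 + 1.28 + 0.90 + 2.69 + 0.55 = 9.17
Var(T) = 9.17 + 2 × 4.17 = 17.51
α (item deleted) = (6/5)·(1 − 9.17/17.51) = 0.57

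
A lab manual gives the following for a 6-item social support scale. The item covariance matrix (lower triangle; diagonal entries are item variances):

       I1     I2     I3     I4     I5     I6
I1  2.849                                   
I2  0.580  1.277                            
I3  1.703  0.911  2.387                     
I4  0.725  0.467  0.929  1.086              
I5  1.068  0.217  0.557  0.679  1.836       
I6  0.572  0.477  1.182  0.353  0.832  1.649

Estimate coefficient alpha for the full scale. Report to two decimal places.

α = 0.80

ΣVar(i) = 2.849 + 1.277 + 2.387 + 1.086 + 1.836 + 1.649 = 11.084
Sum of the distinct covariances = 11.252
σ²_total = 11.084 + 2 × 11.252 = 33.588
α = (k/(k−1))·(1 − ΣVar(i)/σ²_total) = (6/5)·(1 − 11.084/33.588) = 0.80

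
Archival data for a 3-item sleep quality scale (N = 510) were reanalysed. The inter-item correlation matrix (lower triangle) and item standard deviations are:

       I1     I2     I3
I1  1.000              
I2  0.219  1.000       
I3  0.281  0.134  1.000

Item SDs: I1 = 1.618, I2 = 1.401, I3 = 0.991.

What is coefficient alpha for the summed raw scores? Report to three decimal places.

coefficient alpha = 0.434

Σσ²ᵢ = 1.618² + 1.401² + 0.991² = 5.5628
Covariances σ_ij = r_ij · s_i · s_j:
  σ(I1,I2) = 0.219 × 1.618 × 1.401 = 0.4964
  σ(I1,I3) = 0.281 × 1.618 × 0.991 = 0.4506
  σ(I2,I3) = 0.134 × 1.401 × 0.991 = 0.1860
σ²_T = Σσ²ᵢ + 2·Σσ_ij = 5.5628 + 2 × 1.1330 = 7.8288
α = (3/2)·(1 − 5.5628/7.8288) = 0.434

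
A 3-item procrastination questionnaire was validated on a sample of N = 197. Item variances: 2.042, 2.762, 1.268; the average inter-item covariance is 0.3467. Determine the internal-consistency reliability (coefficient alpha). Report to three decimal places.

coefficient alpha = 0.383

Σσᵢ² = 2.042 + 2.762 + 1.268 = 6.072
Sum of the 3 distinct covariances = 3 × 0.3467 = 1.0401
σ²_T = Σσᵢ² + 2·Σcov = 6.072 + 2 × 1.0401 = 8.1522
α = (3/2)·(1 − 6.072/8.1522) = 0.383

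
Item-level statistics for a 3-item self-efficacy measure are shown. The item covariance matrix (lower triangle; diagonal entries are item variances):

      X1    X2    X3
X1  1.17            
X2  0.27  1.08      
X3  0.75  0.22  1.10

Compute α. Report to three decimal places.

Σσ²ᵢ = 1.17 + 1.08 + 1.10 = 3.35
Σ_{i<j} σ_ij = 1.24
σ²_total = 3.35 + 2 × 1.24 = 5.83
α = (k/(k−1))·(1 − Σσ²ᵢ/σ²_total) = (3/2)·(1 − 3.35/5.83) = 0.638

α = 0.638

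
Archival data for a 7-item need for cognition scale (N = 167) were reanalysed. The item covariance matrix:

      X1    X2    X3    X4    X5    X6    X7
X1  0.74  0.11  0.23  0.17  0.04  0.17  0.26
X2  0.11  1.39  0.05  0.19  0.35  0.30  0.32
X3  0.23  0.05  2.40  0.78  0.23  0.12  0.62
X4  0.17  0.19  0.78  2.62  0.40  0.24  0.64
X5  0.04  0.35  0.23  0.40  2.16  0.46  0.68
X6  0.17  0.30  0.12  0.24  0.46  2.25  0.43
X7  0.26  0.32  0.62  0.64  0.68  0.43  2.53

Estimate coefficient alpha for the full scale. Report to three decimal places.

Σσᵢ² = 0.74 + 1.39 + 2.40 + 2.62 + 2.16 + 2.25 + 2.53 = 14.09
Sum of the distinct covariances = 6.79
σ²_total = 14.09 + 2 × 6.79 = 27.67
α = (k/(k−1))·(1 − Σσᵢ²/σ²_total) = (7/6)·(1 − 14.09/27.67) = 0.573

coefficient alpha = 0.573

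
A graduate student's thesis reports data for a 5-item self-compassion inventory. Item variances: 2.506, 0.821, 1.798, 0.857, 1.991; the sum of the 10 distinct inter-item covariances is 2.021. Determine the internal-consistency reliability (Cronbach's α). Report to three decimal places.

α = 0.421

sum of item variances = 2.506 + 0.821 + 1.798 + 0.857 + 1.991 = 7.973
Sum of distinct covariances = 2.021
Var(T) = sum of item variances + 2·Σcov = 7.973 + 2 × 2.021 = 12.015
α = (5/4)·(1 − 7.973/12.015) = 0.421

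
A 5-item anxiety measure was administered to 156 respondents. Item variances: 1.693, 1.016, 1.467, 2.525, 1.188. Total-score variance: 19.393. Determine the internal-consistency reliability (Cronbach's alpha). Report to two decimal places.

Σσᵢ² = 1.693 + 1.016 + 1.467 + 2.525 + 1.188 = 7.889
α = (k/(k−1))·(1 − Σσᵢ²/Var(T)) = (5/4)·(1 − 7.889/19.393) = 0.74

Cronbach's alpha = 0.74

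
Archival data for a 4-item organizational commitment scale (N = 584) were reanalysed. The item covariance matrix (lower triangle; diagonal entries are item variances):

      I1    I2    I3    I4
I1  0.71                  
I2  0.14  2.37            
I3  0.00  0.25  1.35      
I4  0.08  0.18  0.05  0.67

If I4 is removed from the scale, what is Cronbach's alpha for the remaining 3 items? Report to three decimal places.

α = 0.225

Remaining items: I1, I2, I3 (k = 3).
Σσ²ᵢ = 0.71 + 2.37 + 1.35 = 4.43
Var(T) = 4.43 + 2 × 0.39 = 5.21
α (item deleted) = (3/2)·(1 − 4.43/5.21) = 0.225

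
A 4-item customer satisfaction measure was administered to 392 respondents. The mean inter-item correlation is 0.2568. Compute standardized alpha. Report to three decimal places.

Standardized α = k·r̄ / (1 + (k−1)·r̄) = 4 × 0.2568 / (1 + 3 × 0.2568)
  = 1.0272 / 1.7704 = 0.580

standardized alpha = 0.580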